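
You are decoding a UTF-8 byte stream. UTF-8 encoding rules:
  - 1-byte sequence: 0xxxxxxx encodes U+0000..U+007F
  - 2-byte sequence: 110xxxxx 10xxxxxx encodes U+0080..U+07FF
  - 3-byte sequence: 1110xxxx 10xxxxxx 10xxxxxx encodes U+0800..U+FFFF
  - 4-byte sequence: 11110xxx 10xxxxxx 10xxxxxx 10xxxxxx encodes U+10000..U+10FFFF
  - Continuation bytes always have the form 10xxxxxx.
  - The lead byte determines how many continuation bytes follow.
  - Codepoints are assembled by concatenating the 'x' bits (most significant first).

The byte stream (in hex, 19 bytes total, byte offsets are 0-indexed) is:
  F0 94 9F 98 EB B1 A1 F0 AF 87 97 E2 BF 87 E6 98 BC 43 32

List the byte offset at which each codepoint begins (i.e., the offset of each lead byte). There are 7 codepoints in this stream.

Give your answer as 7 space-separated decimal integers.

Byte[0]=F0: 4-byte lead, need 3 cont bytes. acc=0x0
Byte[1]=94: continuation. acc=(acc<<6)|0x14=0x14
Byte[2]=9F: continuation. acc=(acc<<6)|0x1F=0x51F
Byte[3]=98: continuation. acc=(acc<<6)|0x18=0x147D8
Completed: cp=U+147D8 (starts at byte 0)
Byte[4]=EB: 3-byte lead, need 2 cont bytes. acc=0xB
Byte[5]=B1: continuation. acc=(acc<<6)|0x31=0x2F1
Byte[6]=A1: continuation. acc=(acc<<6)|0x21=0xBC61
Completed: cp=U+BC61 (starts at byte 4)
Byte[7]=F0: 4-byte lead, need 3 cont bytes. acc=0x0
Byte[8]=AF: continuation. acc=(acc<<6)|0x2F=0x2F
Byte[9]=87: continuation. acc=(acc<<6)|0x07=0xBC7
Byte[10]=97: continuation. acc=(acc<<6)|0x17=0x2F1D7
Completed: cp=U+2F1D7 (starts at byte 7)
Byte[11]=E2: 3-byte lead, need 2 cont bytes. acc=0x2
Byte[12]=BF: continuation. acc=(acc<<6)|0x3F=0xBF
Byte[13]=87: continuation. acc=(acc<<6)|0x07=0x2FC7
Completed: cp=U+2FC7 (starts at byte 11)
Byte[14]=E6: 3-byte lead, need 2 cont bytes. acc=0x6
Byte[15]=98: continuation. acc=(acc<<6)|0x18=0x198
Byte[16]=BC: continuation. acc=(acc<<6)|0x3C=0x663C
Completed: cp=U+663C (starts at byte 14)
Byte[17]=43: 1-byte ASCII. cp=U+0043
Byte[18]=32: 1-byte ASCII. cp=U+0032

Answer: 0 4 7 11 14 17 18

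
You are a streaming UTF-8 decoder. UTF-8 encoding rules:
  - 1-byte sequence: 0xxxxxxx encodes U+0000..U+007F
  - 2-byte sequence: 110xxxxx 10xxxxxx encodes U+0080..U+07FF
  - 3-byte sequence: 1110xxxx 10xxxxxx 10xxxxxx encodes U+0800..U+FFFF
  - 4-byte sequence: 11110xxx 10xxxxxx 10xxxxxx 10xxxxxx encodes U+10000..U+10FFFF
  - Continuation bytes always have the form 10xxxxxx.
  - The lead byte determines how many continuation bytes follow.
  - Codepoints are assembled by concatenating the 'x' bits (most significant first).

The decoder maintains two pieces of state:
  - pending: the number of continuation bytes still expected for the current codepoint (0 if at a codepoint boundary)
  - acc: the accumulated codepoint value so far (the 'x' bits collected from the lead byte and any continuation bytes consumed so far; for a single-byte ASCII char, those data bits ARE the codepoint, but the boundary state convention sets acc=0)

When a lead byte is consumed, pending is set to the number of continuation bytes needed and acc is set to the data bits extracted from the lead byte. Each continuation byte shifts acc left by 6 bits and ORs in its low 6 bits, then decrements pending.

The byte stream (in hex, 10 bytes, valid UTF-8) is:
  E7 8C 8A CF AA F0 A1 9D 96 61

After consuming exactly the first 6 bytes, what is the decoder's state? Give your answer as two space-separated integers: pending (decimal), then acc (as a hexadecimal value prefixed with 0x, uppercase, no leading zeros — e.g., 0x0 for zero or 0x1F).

Byte[0]=E7: 3-byte lead. pending=2, acc=0x7
Byte[1]=8C: continuation. acc=(acc<<6)|0x0C=0x1CC, pending=1
Byte[2]=8A: continuation. acc=(acc<<6)|0x0A=0x730A, pending=0
Byte[3]=CF: 2-byte lead. pending=1, acc=0xF
Byte[4]=AA: continuation. acc=(acc<<6)|0x2A=0x3EA, pending=0
Byte[5]=F0: 4-byte lead. pending=3, acc=0x0

Answer: 3 0x0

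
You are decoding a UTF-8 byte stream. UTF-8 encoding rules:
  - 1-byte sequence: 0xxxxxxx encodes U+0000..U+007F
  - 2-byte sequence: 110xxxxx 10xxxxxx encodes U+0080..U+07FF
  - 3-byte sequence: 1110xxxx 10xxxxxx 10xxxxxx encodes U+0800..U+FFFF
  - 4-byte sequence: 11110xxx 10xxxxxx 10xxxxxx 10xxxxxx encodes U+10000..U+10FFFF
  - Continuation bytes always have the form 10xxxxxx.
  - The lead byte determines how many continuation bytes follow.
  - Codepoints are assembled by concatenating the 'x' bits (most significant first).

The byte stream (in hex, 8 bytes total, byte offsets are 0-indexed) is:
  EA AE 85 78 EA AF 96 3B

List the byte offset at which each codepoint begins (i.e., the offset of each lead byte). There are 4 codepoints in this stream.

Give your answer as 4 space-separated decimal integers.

Byte[0]=EA: 3-byte lead, need 2 cont bytes. acc=0xA
Byte[1]=AE: continuation. acc=(acc<<6)|0x2E=0x2AE
Byte[2]=85: continuation. acc=(acc<<6)|0x05=0xAB85
Completed: cp=U+AB85 (starts at byte 0)
Byte[3]=78: 1-byte ASCII. cp=U+0078
Byte[4]=EA: 3-byte lead, need 2 cont bytes. acc=0xA
Byte[5]=AF: continuation. acc=(acc<<6)|0x2F=0x2AF
Byte[6]=96: continuation. acc=(acc<<6)|0x16=0xABD6
Completed: cp=U+ABD6 (starts at byte 4)
Byte[7]=3B: 1-byte ASCII. cp=U+003B

Answer: 0 3 4 7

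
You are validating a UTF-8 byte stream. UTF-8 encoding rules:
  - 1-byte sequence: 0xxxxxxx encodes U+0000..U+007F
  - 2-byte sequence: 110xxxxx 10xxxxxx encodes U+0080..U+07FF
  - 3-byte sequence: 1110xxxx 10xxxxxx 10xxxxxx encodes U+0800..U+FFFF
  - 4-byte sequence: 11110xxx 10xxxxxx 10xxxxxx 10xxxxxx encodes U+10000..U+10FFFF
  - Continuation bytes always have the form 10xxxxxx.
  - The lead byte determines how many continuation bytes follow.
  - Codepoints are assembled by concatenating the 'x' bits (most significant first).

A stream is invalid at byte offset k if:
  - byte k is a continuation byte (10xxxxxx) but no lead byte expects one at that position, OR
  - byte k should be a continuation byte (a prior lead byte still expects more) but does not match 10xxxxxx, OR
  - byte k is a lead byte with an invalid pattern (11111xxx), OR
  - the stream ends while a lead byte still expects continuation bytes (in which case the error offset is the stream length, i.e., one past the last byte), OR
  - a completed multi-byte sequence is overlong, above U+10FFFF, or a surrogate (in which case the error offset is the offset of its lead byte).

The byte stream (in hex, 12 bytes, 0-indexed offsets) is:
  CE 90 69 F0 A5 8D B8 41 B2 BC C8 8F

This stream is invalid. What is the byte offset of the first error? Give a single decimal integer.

Answer: 8

Derivation:
Byte[0]=CE: 2-byte lead, need 1 cont bytes. acc=0xE
Byte[1]=90: continuation. acc=(acc<<6)|0x10=0x390
Completed: cp=U+0390 (starts at byte 0)
Byte[2]=69: 1-byte ASCII. cp=U+0069
Byte[3]=F0: 4-byte lead, need 3 cont bytes. acc=0x0
Byte[4]=A5: continuation. acc=(acc<<6)|0x25=0x25
Byte[5]=8D: continuation. acc=(acc<<6)|0x0D=0x94D
Byte[6]=B8: continuation. acc=(acc<<6)|0x38=0x25378
Completed: cp=U+25378 (starts at byte 3)
Byte[7]=41: 1-byte ASCII. cp=U+0041
Byte[8]=B2: INVALID lead byte (not 0xxx/110x/1110/11110)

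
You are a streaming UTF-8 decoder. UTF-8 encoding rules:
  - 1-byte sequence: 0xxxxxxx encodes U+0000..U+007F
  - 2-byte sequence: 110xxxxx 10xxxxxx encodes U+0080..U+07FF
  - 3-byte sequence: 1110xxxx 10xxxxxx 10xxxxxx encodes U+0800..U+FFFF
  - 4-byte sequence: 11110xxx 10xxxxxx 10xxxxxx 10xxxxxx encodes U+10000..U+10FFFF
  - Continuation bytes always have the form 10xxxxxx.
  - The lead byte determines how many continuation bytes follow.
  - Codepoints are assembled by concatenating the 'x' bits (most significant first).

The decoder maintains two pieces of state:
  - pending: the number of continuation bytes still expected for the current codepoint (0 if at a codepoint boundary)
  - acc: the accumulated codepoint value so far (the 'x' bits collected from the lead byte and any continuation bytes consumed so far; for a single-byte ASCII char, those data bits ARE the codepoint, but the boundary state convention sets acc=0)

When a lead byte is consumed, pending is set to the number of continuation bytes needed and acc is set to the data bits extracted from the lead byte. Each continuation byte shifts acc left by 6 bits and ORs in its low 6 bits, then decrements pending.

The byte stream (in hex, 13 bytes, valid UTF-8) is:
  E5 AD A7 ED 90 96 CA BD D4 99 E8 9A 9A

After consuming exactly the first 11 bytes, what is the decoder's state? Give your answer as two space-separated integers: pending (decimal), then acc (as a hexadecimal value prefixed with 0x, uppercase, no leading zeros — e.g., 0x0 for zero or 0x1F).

Byte[0]=E5: 3-byte lead. pending=2, acc=0x5
Byte[1]=AD: continuation. acc=(acc<<6)|0x2D=0x16D, pending=1
Byte[2]=A7: continuation. acc=(acc<<6)|0x27=0x5B67, pending=0
Byte[3]=ED: 3-byte lead. pending=2, acc=0xD
Byte[4]=90: continuation. acc=(acc<<6)|0x10=0x350, pending=1
Byte[5]=96: continuation. acc=(acc<<6)|0x16=0xD416, pending=0
Byte[6]=CA: 2-byte lead. pending=1, acc=0xA
Byte[7]=BD: continuation. acc=(acc<<6)|0x3D=0x2BD, pending=0
Byte[8]=D4: 2-byte lead. pending=1, acc=0x14
Byte[9]=99: continuation. acc=(acc<<6)|0x19=0x519, pending=0
Byte[10]=E8: 3-byte lead. pending=2, acc=0x8

Answer: 2 0x8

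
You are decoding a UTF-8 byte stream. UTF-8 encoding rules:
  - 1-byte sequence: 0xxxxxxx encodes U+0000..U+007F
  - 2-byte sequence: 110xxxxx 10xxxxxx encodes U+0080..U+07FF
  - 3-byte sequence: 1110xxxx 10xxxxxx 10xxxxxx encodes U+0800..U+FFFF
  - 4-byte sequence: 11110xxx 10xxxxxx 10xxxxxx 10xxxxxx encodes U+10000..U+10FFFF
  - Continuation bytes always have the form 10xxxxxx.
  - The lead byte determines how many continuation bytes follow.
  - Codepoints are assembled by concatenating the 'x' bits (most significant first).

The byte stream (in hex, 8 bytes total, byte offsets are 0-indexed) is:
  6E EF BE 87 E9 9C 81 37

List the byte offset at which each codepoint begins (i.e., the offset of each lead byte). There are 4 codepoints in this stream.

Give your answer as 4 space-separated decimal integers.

Answer: 0 1 4 7

Derivation:
Byte[0]=6E: 1-byte ASCII. cp=U+006E
Byte[1]=EF: 3-byte lead, need 2 cont bytes. acc=0xF
Byte[2]=BE: continuation. acc=(acc<<6)|0x3E=0x3FE
Byte[3]=87: continuation. acc=(acc<<6)|0x07=0xFF87
Completed: cp=U+FF87 (starts at byte 1)
Byte[4]=E9: 3-byte lead, need 2 cont bytes. acc=0x9
Byte[5]=9C: continuation. acc=(acc<<6)|0x1C=0x25C
Byte[6]=81: continuation. acc=(acc<<6)|0x01=0x9701
Completed: cp=U+9701 (starts at byte 4)
Byte[7]=37: 1-byte ASCII. cp=U+0037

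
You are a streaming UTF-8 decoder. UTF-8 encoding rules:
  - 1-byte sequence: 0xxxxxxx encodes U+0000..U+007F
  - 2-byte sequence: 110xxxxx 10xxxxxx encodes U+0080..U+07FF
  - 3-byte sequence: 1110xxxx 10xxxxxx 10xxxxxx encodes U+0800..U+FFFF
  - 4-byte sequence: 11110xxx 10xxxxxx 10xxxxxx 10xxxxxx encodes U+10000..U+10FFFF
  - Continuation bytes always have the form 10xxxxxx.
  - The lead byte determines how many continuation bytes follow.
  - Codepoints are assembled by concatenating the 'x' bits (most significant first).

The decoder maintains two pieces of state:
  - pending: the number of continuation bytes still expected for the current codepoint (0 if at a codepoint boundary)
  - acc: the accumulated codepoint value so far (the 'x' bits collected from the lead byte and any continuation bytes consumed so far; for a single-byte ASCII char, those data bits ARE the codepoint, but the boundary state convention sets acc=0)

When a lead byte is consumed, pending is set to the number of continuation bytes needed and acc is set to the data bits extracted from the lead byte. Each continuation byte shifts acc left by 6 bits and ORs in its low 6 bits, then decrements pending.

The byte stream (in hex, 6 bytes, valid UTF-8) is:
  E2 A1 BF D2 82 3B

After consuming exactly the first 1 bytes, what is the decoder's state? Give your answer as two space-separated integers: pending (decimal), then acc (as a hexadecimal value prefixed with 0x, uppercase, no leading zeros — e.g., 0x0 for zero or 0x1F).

Answer: 2 0x2

Derivation:
Byte[0]=E2: 3-byte lead. pending=2, acc=0x2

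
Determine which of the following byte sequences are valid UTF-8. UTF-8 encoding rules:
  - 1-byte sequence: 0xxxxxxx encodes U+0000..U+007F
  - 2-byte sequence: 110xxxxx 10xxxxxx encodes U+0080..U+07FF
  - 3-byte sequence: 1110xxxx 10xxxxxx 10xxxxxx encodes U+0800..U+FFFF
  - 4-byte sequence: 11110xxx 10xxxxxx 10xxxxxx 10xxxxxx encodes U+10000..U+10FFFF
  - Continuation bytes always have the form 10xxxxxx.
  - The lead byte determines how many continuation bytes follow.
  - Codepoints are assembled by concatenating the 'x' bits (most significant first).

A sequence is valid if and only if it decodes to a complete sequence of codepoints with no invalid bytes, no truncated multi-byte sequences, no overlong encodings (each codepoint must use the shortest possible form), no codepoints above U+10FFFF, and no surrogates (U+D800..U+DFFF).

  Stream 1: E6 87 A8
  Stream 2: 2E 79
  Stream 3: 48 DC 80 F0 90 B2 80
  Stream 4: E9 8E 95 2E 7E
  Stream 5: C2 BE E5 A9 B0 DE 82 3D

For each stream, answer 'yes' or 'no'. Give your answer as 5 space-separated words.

Answer: yes yes yes yes yes

Derivation:
Stream 1: decodes cleanly. VALID
Stream 2: decodes cleanly. VALID
Stream 3: decodes cleanly. VALID
Stream 4: decodes cleanly. VALID
Stream 5: decodes cleanly. VALID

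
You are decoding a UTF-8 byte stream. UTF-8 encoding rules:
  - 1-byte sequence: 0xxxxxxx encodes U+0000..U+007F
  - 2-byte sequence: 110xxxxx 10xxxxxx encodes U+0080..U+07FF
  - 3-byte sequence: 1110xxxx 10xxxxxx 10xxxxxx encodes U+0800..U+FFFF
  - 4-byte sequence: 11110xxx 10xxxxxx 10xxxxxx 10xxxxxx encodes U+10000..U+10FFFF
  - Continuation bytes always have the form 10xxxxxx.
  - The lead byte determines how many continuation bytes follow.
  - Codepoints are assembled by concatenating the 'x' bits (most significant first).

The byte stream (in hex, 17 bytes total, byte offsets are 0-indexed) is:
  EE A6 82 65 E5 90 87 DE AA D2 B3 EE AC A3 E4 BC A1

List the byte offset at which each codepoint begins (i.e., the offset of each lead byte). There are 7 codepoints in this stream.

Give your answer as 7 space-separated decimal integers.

Answer: 0 3 4 7 9 11 14

Derivation:
Byte[0]=EE: 3-byte lead, need 2 cont bytes. acc=0xE
Byte[1]=A6: continuation. acc=(acc<<6)|0x26=0x3A6
Byte[2]=82: continuation. acc=(acc<<6)|0x02=0xE982
Completed: cp=U+E982 (starts at byte 0)
Byte[3]=65: 1-byte ASCII. cp=U+0065
Byte[4]=E5: 3-byte lead, need 2 cont bytes. acc=0x5
Byte[5]=90: continuation. acc=(acc<<6)|0x10=0x150
Byte[6]=87: continuation. acc=(acc<<6)|0x07=0x5407
Completed: cp=U+5407 (starts at byte 4)
Byte[7]=DE: 2-byte lead, need 1 cont bytes. acc=0x1E
Byte[8]=AA: continuation. acc=(acc<<6)|0x2A=0x7AA
Completed: cp=U+07AA (starts at byte 7)
Byte[9]=D2: 2-byte lead, need 1 cont bytes. acc=0x12
Byte[10]=B3: continuation. acc=(acc<<6)|0x33=0x4B3
Completed: cp=U+04B3 (starts at byte 9)
Byte[11]=EE: 3-byte lead, need 2 cont bytes. acc=0xE
Byte[12]=AC: continuation. acc=(acc<<6)|0x2C=0x3AC
Byte[13]=A3: continuation. acc=(acc<<6)|0x23=0xEB23
Completed: cp=U+EB23 (starts at byte 11)
Byte[14]=E4: 3-byte lead, need 2 cont bytes. acc=0x4
Byte[15]=BC: continuation. acc=(acc<<6)|0x3C=0x13C
Byte[16]=A1: continuation. acc=(acc<<6)|0x21=0x4F21
Completed: cp=U+4F21 (starts at byte 14)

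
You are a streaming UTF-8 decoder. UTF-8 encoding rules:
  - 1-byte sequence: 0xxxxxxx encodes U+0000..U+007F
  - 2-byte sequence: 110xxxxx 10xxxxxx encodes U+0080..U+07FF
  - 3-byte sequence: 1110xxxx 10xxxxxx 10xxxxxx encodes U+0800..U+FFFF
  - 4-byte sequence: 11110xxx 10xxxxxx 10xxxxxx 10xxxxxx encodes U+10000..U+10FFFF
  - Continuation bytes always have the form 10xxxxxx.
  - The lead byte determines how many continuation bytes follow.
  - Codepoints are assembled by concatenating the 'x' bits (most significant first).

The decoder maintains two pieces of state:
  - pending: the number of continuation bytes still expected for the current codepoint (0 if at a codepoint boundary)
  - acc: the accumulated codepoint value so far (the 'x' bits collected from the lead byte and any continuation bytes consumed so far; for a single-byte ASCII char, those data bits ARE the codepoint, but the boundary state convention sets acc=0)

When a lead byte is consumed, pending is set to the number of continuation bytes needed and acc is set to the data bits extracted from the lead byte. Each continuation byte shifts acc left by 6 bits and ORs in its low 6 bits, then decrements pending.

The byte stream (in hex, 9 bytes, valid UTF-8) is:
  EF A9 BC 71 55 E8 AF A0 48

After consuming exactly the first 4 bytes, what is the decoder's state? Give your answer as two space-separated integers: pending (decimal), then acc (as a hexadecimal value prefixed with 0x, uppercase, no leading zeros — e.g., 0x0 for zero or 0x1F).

Byte[0]=EF: 3-byte lead. pending=2, acc=0xF
Byte[1]=A9: continuation. acc=(acc<<6)|0x29=0x3E9, pending=1
Byte[2]=BC: continuation. acc=(acc<<6)|0x3C=0xFA7C, pending=0
Byte[3]=71: 1-byte. pending=0, acc=0x0

Answer: 0 0x0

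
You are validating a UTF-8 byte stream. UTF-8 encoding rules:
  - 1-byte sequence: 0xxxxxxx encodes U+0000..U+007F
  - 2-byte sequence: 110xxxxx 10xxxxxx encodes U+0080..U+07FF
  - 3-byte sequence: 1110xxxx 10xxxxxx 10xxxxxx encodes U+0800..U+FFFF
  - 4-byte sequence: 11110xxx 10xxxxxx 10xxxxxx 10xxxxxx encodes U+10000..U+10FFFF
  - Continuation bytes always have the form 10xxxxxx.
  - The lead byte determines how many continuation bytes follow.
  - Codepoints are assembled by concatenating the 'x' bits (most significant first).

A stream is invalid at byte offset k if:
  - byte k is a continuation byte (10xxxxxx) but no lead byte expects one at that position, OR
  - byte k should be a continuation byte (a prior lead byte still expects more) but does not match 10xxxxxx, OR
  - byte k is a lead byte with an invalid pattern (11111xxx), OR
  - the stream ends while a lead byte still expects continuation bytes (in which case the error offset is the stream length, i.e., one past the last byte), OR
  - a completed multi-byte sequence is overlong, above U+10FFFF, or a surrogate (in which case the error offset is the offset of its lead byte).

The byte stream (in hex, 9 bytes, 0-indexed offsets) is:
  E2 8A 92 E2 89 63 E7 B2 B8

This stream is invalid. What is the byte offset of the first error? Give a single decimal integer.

Answer: 5

Derivation:
Byte[0]=E2: 3-byte lead, need 2 cont bytes. acc=0x2
Byte[1]=8A: continuation. acc=(acc<<6)|0x0A=0x8A
Byte[2]=92: continuation. acc=(acc<<6)|0x12=0x2292
Completed: cp=U+2292 (starts at byte 0)
Byte[3]=E2: 3-byte lead, need 2 cont bytes. acc=0x2
Byte[4]=89: continuation. acc=(acc<<6)|0x09=0x89
Byte[5]=63: expected 10xxxxxx continuation. INVALID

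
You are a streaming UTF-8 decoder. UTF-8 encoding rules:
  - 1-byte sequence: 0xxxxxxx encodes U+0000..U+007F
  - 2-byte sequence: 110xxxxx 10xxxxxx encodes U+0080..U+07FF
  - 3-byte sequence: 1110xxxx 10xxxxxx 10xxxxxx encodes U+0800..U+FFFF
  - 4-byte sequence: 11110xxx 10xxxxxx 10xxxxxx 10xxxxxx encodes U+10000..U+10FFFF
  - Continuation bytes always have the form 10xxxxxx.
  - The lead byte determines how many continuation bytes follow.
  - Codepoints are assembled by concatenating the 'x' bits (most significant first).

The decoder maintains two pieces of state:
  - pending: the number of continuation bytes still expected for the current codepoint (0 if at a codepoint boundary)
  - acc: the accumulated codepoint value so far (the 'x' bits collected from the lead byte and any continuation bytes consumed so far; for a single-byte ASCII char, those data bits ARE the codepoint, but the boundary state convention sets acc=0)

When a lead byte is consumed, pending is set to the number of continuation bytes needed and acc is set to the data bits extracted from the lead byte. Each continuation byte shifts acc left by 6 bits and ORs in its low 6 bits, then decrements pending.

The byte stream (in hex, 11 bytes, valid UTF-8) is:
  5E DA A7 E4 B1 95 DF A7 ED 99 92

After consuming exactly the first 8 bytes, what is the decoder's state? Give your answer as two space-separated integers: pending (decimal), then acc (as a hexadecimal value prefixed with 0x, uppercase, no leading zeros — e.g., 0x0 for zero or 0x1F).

Byte[0]=5E: 1-byte. pending=0, acc=0x0
Byte[1]=DA: 2-byte lead. pending=1, acc=0x1A
Byte[2]=A7: continuation. acc=(acc<<6)|0x27=0x6A7, pending=0
Byte[3]=E4: 3-byte lead. pending=2, acc=0x4
Byte[4]=B1: continuation. acc=(acc<<6)|0x31=0x131, pending=1
Byte[5]=95: continuation. acc=(acc<<6)|0x15=0x4C55, pending=0
Byte[6]=DF: 2-byte lead. pending=1, acc=0x1F
Byte[7]=A7: continuation. acc=(acc<<6)|0x27=0x7E7, pending=0

Answer: 0 0x7E7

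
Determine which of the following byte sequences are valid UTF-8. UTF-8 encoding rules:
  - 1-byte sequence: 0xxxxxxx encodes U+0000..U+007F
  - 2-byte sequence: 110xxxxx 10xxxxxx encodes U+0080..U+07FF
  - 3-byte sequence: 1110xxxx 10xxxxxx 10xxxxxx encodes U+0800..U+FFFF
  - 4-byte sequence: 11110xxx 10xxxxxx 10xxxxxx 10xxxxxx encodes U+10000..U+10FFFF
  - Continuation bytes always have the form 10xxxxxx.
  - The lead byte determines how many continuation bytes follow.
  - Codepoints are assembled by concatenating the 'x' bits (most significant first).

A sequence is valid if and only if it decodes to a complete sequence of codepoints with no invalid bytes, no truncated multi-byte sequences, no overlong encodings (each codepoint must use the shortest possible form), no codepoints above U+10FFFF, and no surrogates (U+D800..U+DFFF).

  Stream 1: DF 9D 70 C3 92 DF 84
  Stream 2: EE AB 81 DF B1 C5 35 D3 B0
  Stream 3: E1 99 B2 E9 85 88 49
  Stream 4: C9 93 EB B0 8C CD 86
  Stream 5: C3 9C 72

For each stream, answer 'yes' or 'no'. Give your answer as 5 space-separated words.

Stream 1: decodes cleanly. VALID
Stream 2: error at byte offset 6. INVALID
Stream 3: decodes cleanly. VALID
Stream 4: decodes cleanly. VALID
Stream 5: decodes cleanly. VALID

Answer: yes no yes yes yes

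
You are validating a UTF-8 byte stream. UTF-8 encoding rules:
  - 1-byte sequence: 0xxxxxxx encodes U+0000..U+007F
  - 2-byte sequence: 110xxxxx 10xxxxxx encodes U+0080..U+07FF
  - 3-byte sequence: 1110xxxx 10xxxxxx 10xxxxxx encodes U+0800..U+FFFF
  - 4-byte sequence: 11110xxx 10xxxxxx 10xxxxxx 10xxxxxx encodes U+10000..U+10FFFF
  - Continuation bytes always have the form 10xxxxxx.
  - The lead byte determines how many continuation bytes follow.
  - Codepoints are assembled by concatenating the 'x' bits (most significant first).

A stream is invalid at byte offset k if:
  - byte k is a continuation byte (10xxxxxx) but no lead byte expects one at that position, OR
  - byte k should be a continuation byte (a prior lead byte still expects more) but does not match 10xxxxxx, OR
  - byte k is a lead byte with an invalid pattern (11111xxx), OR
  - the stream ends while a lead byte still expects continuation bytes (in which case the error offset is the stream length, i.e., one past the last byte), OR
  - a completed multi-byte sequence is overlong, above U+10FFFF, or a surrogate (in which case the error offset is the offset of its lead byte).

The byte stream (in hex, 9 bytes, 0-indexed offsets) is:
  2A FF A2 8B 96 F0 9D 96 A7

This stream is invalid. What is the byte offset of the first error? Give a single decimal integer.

Byte[0]=2A: 1-byte ASCII. cp=U+002A
Byte[1]=FF: INVALID lead byte (not 0xxx/110x/1110/11110)

Answer: 1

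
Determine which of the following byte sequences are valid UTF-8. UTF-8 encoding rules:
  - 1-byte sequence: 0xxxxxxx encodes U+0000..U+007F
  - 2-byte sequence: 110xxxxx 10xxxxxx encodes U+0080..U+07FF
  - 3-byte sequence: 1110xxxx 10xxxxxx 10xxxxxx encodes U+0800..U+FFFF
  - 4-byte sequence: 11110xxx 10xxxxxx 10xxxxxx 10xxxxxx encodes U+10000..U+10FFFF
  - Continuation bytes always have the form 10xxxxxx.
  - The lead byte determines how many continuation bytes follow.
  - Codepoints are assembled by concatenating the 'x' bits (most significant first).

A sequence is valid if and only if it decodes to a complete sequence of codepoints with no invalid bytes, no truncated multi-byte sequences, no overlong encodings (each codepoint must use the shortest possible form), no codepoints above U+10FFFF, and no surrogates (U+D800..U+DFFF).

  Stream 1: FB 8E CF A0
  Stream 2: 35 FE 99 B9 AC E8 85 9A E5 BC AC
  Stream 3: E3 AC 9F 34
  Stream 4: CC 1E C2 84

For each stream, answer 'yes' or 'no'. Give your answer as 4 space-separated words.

Stream 1: error at byte offset 0. INVALID
Stream 2: error at byte offset 1. INVALID
Stream 3: decodes cleanly. VALID
Stream 4: error at byte offset 1. INVALID

Answer: no no yes no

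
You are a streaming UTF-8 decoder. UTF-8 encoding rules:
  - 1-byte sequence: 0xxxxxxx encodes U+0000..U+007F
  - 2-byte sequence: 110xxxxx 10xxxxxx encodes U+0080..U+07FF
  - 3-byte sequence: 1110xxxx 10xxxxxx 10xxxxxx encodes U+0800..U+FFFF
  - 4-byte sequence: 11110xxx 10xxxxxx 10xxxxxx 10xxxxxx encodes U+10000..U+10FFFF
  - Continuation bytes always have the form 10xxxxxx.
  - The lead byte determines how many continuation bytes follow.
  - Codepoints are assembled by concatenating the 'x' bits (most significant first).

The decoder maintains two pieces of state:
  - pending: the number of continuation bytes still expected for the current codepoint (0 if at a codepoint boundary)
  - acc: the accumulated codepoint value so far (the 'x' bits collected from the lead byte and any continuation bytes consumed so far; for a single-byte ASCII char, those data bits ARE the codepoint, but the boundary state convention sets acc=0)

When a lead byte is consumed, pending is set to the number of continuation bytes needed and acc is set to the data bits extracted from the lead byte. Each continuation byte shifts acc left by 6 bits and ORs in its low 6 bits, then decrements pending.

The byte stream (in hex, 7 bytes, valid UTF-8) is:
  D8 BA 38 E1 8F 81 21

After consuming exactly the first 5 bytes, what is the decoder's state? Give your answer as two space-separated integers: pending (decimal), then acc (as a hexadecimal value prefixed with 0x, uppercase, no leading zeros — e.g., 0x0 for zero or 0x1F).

Byte[0]=D8: 2-byte lead. pending=1, acc=0x18
Byte[1]=BA: continuation. acc=(acc<<6)|0x3A=0x63A, pending=0
Byte[2]=38: 1-byte. pending=0, acc=0x0
Byte[3]=E1: 3-byte lead. pending=2, acc=0x1
Byte[4]=8F: continuation. acc=(acc<<6)|0x0F=0x4F, pending=1

Answer: 1 0x4F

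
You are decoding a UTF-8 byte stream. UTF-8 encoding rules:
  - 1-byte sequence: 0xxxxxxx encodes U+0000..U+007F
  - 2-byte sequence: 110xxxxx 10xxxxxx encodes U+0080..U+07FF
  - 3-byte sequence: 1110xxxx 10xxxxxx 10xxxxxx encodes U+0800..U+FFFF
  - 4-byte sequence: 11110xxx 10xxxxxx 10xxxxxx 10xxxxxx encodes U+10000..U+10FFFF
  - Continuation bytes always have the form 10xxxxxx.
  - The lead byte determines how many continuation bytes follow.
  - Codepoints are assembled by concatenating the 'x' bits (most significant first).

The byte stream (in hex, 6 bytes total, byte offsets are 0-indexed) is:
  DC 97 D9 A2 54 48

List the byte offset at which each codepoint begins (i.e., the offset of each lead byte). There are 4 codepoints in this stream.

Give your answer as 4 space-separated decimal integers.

Byte[0]=DC: 2-byte lead, need 1 cont bytes. acc=0x1C
Byte[1]=97: continuation. acc=(acc<<6)|0x17=0x717
Completed: cp=U+0717 (starts at byte 0)
Byte[2]=D9: 2-byte lead, need 1 cont bytes. acc=0x19
Byte[3]=A2: continuation. acc=(acc<<6)|0x22=0x662
Completed: cp=U+0662 (starts at byte 2)
Byte[4]=54: 1-byte ASCII. cp=U+0054
Byte[5]=48: 1-byte ASCII. cp=U+0048

Answer: 0 2 4 5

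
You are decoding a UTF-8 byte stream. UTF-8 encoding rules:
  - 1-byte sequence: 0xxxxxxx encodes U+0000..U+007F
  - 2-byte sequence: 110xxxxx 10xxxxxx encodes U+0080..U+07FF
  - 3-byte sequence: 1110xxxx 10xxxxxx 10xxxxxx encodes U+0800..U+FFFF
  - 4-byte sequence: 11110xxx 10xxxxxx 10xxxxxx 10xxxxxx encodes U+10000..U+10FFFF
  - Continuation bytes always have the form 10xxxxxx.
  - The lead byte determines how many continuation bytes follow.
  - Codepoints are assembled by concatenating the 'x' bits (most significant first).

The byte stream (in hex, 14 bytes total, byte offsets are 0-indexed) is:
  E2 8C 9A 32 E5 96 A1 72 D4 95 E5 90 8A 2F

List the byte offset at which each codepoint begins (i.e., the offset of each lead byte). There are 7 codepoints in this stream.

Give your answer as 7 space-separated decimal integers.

Byte[0]=E2: 3-byte lead, need 2 cont bytes. acc=0x2
Byte[1]=8C: continuation. acc=(acc<<6)|0x0C=0x8C
Byte[2]=9A: continuation. acc=(acc<<6)|0x1A=0x231A
Completed: cp=U+231A (starts at byte 0)
Byte[3]=32: 1-byte ASCII. cp=U+0032
Byte[4]=E5: 3-byte lead, need 2 cont bytes. acc=0x5
Byte[5]=96: continuation. acc=(acc<<6)|0x16=0x156
Byte[6]=A1: continuation. acc=(acc<<6)|0x21=0x55A1
Completed: cp=U+55A1 (starts at byte 4)
Byte[7]=72: 1-byte ASCII. cp=U+0072
Byte[8]=D4: 2-byte lead, need 1 cont bytes. acc=0x14
Byte[9]=95: continuation. acc=(acc<<6)|0x15=0x515
Completed: cp=U+0515 (starts at byte 8)
Byte[10]=E5: 3-byte lead, need 2 cont bytes. acc=0x5
Byte[11]=90: continuation. acc=(acc<<6)|0x10=0x150
Byte[12]=8A: continuation. acc=(acc<<6)|0x0A=0x540A
Completed: cp=U+540A (starts at byte 10)
Byte[13]=2F: 1-byte ASCII. cp=U+002F

Answer: 0 3 4 7 8 10 13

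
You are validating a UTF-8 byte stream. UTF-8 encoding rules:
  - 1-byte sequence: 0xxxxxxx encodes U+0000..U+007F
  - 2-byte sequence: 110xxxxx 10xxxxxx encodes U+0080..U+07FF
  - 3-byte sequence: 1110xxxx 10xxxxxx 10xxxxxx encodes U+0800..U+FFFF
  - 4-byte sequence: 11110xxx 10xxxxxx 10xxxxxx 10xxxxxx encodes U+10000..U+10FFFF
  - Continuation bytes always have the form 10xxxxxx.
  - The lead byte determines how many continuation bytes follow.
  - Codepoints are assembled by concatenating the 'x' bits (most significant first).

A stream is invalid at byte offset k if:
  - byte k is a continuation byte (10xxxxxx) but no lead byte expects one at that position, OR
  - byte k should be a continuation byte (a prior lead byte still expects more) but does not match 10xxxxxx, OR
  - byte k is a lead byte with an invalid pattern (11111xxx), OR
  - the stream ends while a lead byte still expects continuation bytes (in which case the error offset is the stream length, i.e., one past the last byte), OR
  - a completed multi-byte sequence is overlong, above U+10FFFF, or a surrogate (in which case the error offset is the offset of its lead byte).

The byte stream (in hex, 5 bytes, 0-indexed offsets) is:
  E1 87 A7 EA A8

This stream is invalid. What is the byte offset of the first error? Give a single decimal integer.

Answer: 5

Derivation:
Byte[0]=E1: 3-byte lead, need 2 cont bytes. acc=0x1
Byte[1]=87: continuation. acc=(acc<<6)|0x07=0x47
Byte[2]=A7: continuation. acc=(acc<<6)|0x27=0x11E7
Completed: cp=U+11E7 (starts at byte 0)
Byte[3]=EA: 3-byte lead, need 2 cont bytes. acc=0xA
Byte[4]=A8: continuation. acc=(acc<<6)|0x28=0x2A8
Byte[5]: stream ended, expected continuation. INVALID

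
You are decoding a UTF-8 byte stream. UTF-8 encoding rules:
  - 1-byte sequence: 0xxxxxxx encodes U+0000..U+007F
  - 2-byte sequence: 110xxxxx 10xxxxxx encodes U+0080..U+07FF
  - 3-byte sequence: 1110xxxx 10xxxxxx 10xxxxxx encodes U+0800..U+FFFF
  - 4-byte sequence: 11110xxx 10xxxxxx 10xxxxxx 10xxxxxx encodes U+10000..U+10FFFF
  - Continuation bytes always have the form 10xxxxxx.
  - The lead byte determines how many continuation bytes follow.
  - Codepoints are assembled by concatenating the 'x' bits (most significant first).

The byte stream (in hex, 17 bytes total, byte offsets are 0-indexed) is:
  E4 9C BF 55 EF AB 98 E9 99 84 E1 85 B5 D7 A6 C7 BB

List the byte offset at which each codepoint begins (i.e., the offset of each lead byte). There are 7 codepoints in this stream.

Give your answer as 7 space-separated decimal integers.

Byte[0]=E4: 3-byte lead, need 2 cont bytes. acc=0x4
Byte[1]=9C: continuation. acc=(acc<<6)|0x1C=0x11C
Byte[2]=BF: continuation. acc=(acc<<6)|0x3F=0x473F
Completed: cp=U+473F (starts at byte 0)
Byte[3]=55: 1-byte ASCII. cp=U+0055
Byte[4]=EF: 3-byte lead, need 2 cont bytes. acc=0xF
Byte[5]=AB: continuation. acc=(acc<<6)|0x2B=0x3EB
Byte[6]=98: continuation. acc=(acc<<6)|0x18=0xFAD8
Completed: cp=U+FAD8 (starts at byte 4)
Byte[7]=E9: 3-byte lead, need 2 cont bytes. acc=0x9
Byte[8]=99: continuation. acc=(acc<<6)|0x19=0x259
Byte[9]=84: continuation. acc=(acc<<6)|0x04=0x9644
Completed: cp=U+9644 (starts at byte 7)
Byte[10]=E1: 3-byte lead, need 2 cont bytes. acc=0x1
Byte[11]=85: continuation. acc=(acc<<6)|0x05=0x45
Byte[12]=B5: continuation. acc=(acc<<6)|0x35=0x1175
Completed: cp=U+1175 (starts at byte 10)
Byte[13]=D7: 2-byte lead, need 1 cont bytes. acc=0x17
Byte[14]=A6: continuation. acc=(acc<<6)|0x26=0x5E6
Completed: cp=U+05E6 (starts at byte 13)
Byte[15]=C7: 2-byte lead, need 1 cont bytes. acc=0x7
Byte[16]=BB: continuation. acc=(acc<<6)|0x3B=0x1FB
Completed: cp=U+01FB (starts at byte 15)

Answer: 0 3 4 7 10 13 15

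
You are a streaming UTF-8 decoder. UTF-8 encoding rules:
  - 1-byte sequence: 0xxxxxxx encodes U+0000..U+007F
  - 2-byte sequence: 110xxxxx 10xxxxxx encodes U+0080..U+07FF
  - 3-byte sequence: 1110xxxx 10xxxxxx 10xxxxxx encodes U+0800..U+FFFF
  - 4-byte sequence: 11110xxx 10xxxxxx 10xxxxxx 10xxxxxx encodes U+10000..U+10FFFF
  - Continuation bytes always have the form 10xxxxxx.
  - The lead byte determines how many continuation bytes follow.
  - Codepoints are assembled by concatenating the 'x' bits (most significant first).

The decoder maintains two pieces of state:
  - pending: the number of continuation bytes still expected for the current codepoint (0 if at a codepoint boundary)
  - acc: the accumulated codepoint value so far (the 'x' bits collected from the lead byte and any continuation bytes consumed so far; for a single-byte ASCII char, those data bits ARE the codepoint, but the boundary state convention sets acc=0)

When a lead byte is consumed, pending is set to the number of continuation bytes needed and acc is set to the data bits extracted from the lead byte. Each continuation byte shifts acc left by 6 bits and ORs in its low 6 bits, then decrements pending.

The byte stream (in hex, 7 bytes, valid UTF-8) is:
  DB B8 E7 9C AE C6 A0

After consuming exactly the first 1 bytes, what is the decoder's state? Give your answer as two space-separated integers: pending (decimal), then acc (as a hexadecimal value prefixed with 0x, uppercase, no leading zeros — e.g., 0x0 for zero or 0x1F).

Byte[0]=DB: 2-byte lead. pending=1, acc=0x1B

Answer: 1 0x1B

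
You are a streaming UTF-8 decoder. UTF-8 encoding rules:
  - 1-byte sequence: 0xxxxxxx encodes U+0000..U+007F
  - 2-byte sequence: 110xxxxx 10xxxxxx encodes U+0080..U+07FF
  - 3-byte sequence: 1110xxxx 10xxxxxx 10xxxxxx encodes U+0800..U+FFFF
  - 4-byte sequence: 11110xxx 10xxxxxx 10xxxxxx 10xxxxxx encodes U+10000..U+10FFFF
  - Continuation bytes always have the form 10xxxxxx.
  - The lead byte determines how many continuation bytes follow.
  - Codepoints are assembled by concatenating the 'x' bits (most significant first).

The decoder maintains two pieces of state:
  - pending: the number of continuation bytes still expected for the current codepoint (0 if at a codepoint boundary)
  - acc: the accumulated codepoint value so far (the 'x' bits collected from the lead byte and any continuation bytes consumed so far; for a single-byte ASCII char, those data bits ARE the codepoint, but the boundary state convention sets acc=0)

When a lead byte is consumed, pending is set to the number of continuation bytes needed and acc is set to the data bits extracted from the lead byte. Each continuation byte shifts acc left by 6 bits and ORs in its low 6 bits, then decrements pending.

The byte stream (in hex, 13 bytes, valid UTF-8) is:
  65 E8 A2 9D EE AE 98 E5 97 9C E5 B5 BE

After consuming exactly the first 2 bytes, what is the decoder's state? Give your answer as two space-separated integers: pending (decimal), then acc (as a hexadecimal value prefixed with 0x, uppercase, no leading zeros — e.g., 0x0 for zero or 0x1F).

Answer: 2 0x8

Derivation:
Byte[0]=65: 1-byte. pending=0, acc=0x0
Byte[1]=E8: 3-byte lead. pending=2, acc=0x8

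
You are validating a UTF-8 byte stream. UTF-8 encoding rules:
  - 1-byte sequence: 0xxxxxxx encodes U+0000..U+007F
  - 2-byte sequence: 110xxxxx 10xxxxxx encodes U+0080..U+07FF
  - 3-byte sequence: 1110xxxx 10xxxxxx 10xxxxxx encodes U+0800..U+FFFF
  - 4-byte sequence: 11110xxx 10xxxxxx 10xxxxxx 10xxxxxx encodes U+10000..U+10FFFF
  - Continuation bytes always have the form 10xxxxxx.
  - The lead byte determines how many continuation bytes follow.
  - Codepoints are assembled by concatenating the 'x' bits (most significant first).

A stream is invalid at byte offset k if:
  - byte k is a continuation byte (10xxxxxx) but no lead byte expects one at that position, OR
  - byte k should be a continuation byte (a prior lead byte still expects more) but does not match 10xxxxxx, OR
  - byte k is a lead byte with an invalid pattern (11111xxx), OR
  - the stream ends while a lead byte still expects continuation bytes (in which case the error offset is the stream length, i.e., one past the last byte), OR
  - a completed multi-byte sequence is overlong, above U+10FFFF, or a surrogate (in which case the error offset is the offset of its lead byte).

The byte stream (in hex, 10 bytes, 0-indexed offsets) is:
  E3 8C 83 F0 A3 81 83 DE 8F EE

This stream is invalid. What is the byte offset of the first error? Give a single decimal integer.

Answer: 10

Derivation:
Byte[0]=E3: 3-byte lead, need 2 cont bytes. acc=0x3
Byte[1]=8C: continuation. acc=(acc<<6)|0x0C=0xCC
Byte[2]=83: continuation. acc=(acc<<6)|0x03=0x3303
Completed: cp=U+3303 (starts at byte 0)
Byte[3]=F0: 4-byte lead, need 3 cont bytes. acc=0x0
Byte[4]=A3: continuation. acc=(acc<<6)|0x23=0x23
Byte[5]=81: continuation. acc=(acc<<6)|0x01=0x8C1
Byte[6]=83: continuation. acc=(acc<<6)|0x03=0x23043
Completed: cp=U+23043 (starts at byte 3)
Byte[7]=DE: 2-byte lead, need 1 cont bytes. acc=0x1E
Byte[8]=8F: continuation. acc=(acc<<6)|0x0F=0x78F
Completed: cp=U+078F (starts at byte 7)
Byte[9]=EE: 3-byte lead, need 2 cont bytes. acc=0xE
Byte[10]: stream ended, expected continuation. INVALID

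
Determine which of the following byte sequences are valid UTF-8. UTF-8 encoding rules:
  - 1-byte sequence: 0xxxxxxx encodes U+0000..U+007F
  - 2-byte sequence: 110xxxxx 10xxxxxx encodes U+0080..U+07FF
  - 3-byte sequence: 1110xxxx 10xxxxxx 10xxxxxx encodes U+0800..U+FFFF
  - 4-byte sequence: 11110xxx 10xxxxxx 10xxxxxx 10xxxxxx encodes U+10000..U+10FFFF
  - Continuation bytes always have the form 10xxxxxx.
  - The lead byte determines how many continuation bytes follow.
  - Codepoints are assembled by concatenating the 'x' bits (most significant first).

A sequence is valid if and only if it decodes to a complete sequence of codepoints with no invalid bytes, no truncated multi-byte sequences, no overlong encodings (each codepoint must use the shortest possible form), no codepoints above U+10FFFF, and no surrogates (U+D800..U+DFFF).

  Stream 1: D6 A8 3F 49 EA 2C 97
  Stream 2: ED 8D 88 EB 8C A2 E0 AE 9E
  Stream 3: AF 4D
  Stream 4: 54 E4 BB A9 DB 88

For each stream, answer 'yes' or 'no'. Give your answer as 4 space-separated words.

Stream 1: error at byte offset 5. INVALID
Stream 2: decodes cleanly. VALID
Stream 3: error at byte offset 0. INVALID
Stream 4: decodes cleanly. VALID

Answer: no yes no yes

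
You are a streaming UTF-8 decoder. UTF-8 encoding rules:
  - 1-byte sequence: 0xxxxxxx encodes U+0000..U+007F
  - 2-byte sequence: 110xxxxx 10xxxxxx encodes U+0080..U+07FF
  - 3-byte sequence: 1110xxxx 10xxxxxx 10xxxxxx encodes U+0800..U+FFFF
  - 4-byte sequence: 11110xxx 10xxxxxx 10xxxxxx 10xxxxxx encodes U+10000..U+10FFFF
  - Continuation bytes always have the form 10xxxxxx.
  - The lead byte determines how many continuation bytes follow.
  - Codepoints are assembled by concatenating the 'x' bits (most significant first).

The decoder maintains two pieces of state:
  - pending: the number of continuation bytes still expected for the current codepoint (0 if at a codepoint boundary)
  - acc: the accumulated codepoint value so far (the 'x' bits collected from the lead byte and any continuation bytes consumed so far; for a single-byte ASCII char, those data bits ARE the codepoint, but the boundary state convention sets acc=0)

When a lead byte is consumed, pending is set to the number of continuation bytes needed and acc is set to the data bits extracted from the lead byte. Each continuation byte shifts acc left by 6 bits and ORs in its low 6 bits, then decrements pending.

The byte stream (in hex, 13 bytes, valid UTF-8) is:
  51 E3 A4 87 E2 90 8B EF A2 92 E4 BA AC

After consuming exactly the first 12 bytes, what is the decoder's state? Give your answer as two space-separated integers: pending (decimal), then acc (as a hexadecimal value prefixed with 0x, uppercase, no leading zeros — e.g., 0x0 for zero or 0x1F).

Byte[0]=51: 1-byte. pending=0, acc=0x0
Byte[1]=E3: 3-byte lead. pending=2, acc=0x3
Byte[2]=A4: continuation. acc=(acc<<6)|0x24=0xE4, pending=1
Byte[3]=87: continuation. acc=(acc<<6)|0x07=0x3907, pending=0
Byte[4]=E2: 3-byte lead. pending=2, acc=0x2
Byte[5]=90: continuation. acc=(acc<<6)|0x10=0x90, pending=1
Byte[6]=8B: continuation. acc=(acc<<6)|0x0B=0x240B, pending=0
Byte[7]=EF: 3-byte lead. pending=2, acc=0xF
Byte[8]=A2: continuation. acc=(acc<<6)|0x22=0x3E2, pending=1
Byte[9]=92: continuation. acc=(acc<<6)|0x12=0xF892, pending=0
Byte[10]=E4: 3-byte lead. pending=2, acc=0x4
Byte[11]=BA: continuation. acc=(acc<<6)|0x3A=0x13A, pending=1

Answer: 1 0x13A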